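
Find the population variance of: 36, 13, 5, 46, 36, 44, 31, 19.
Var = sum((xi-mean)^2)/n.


Mean = 28.7500
Squared deviations: 52.5625, 248.0625, 564.0625, 297.5625, 52.5625, 232.5625, 5.0625, 95.0625
Sum = 1547.5000
Variance = 1547.5000/8 = 193.4375

Variance = 193.4375


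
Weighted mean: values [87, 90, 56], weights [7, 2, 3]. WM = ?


Numerator = 87*7 + 90*2 + 56*3 = 957
Denominator = 7 + 2 + 3 = 12
WM = 957/12 = 79.7500

WM = 79.7500


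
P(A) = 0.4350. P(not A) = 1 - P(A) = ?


P(not A) = 1 - 0.4350 = 0.5650

P(not A) = 0.5650


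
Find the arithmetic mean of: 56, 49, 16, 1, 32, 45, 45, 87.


Sum = 56 + 49 + 16 + 1 + 32 + 45 + 45 + 87 = 331
n = 8
Mean = 331/8 = 41.3750

Mean = 41.3750


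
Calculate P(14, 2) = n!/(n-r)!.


P(14,2) = 14!/12!
= 87178291200/479001600
= 182

P(14,2) = 182


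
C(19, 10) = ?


C(19,10) = 19!/(10! × 9!)
= 121645100408832000/(3628800 × 362880)
= 92378

C(19,10) = 92378


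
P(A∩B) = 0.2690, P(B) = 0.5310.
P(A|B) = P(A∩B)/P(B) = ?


P(A|B) = 0.2690/0.5310 = 0.5066

P(A|B) = 0.5066


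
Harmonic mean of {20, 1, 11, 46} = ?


Sum of reciprocals = 1/20 + 1/1 + 1/11 + 1/46 = 1.162648
HM = 4/1.162648 = 3.4404

HM = 3.4404


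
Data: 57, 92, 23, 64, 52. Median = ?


Sorted: 23, 52, 57, 64, 92
n = 5 (odd)
Middle value = 57

Median = 57


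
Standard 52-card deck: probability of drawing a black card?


26 black cards in 52 cards
P = 26/52 = 0.5000

P = 0.5000


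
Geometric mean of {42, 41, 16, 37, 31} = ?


Product = 42 × 41 × 16 × 37 × 31 = 31602144
GM = 31602144^(1/5) = 31.6186

GM = 31.6186


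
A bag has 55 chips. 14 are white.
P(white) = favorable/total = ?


P = 14/55 = 0.2545

P = 0.2545


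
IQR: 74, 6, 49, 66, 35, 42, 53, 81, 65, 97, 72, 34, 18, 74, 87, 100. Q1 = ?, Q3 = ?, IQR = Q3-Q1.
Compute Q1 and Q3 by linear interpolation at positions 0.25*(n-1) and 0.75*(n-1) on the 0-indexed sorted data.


Sorted: 6, 18, 34, 35, 42, 49, 53, 65, 66, 72, 74, 74, 81, 87, 97, 100
Q1 (25th %ile) = 40.2500
Q3 (75th %ile) = 75.7500
IQR = 75.7500 - 40.2500 = 35.5000

IQR = 35.5000


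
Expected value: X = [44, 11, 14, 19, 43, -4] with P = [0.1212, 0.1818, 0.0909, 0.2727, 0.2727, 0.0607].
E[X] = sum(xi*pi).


E[X] = 44*0.1212 + 11*0.1818 + 14*0.0909 + 19*0.2727 + 43*0.2727 - 4*0.0607
= 5.3328 + 1.9998 + 1.2726 + 5.1813 + 11.7261 - 0.2428
= 25.2698

E[X] = 25.2698


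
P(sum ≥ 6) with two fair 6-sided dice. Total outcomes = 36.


Total outcomes = 6×6 = 36
Favorable (sum ≥ 6): 26
P = 26/36 = 0.7222

P = 0.7222


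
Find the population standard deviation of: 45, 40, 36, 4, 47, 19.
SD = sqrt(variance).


Mean = 31.8333
Variance = 237.8056
SD = sqrt(237.8056) = 15.4209

SD = 15.4209


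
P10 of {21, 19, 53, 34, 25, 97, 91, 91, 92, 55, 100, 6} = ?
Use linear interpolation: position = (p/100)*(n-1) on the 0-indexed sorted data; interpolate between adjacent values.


Sorted: 6, 19, 21, 25, 34, 53, 55, 91, 91, 92, 97, 100
n = 12
Index = 10/100 * 11 = 1.1000
Lower = data[1] = 19, Upper = data[2] = 21
P10 = 19 + 0.1000*(2) = 19.2000

P10 = 19.2000


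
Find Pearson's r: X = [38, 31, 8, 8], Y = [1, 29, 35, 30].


Mean X = 21.2500, Mean Y = 23.7500
SD X = 13.479151, SD Y = 13.329947
Cov = -140.437500
r = -140.437500/(13.479151*13.329947) = -0.7816

r = -0.7816


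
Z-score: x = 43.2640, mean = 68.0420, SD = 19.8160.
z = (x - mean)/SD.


z = (43.2640 - 68.0420)/19.8160
= -24.7780/19.8160
= -1.2504

z = -1.2504


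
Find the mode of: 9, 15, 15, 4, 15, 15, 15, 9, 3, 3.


Frequencies: 3:2, 4:1, 9:2, 15:5
Max frequency = 5
Mode = 15

Mode = 15


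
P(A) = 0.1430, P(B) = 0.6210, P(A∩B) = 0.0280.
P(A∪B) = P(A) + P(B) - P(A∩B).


P(A∪B) = 0.1430 + 0.6210 - 0.0280
= 0.7640 - 0.0280
= 0.7360

P(A∪B) = 0.7360


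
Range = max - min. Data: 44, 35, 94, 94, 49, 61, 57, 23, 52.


Max = 94, Min = 23
Range = 94 - 23 = 71

Range = 71


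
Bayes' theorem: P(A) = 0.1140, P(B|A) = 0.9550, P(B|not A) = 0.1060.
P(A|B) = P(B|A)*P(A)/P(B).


P(B) = P(B|A)*P(A) + P(B|A')*P(A')
= 0.9550*0.1140 + 0.1060*0.8860
= 0.108870 + 0.093916 = 0.202786
P(A|B) = 0.108870/0.202786 = 0.5369

P(A|B) = 0.5369


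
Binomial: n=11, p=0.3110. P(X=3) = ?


C(11,3) = 165
p^3 = 0.030080
(1-p)^8 = 0.050787
P = 165 * 0.030080 * 0.050787 = 0.2521

P(X=3) = 0.2521


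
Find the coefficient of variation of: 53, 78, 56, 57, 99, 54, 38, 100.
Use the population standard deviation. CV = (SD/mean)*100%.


Mean = 66.8750
SD = 21.3918
CV = (21.3918/66.8750)*100 = 31.9877%

CV = 31.9877%


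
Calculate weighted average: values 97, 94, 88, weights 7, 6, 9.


Numerator = 97*7 + 94*6 + 88*9 = 2035
Denominator = 7 + 6 + 9 = 22
WM = 2035/22 = 92.5000

WM = 92.5000


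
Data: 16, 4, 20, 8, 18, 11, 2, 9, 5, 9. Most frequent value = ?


Frequencies: 2:1, 4:1, 5:1, 8:1, 9:2, 11:1, 16:1, 18:1, 20:1
Max frequency = 2
Mode = 9

Mode = 9


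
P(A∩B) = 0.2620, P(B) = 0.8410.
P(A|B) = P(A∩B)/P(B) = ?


P(A|B) = 0.2620/0.8410 = 0.3115

P(A|B) = 0.3115


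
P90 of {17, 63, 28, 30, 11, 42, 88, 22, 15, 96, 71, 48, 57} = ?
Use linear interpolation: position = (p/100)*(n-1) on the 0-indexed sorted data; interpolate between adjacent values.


Sorted: 11, 15, 17, 22, 28, 30, 42, 48, 57, 63, 71, 88, 96
n = 13
Index = 90/100 * 12 = 10.8000
Lower = data[10] = 71, Upper = data[11] = 88
P90 = 71 + 0.8000*(17) = 84.6000

P90 = 84.6000


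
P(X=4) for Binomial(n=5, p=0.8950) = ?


C(5,4) = 5
p^4 = 0.641641
(1-p)^1 = 0.105000
P = 5 * 0.641641 * 0.105000 = 0.3369

P(X=4) = 0.3369


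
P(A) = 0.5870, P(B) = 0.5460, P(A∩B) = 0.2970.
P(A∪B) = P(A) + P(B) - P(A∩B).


P(A∪B) = 0.5870 + 0.5460 - 0.2970
= 1.1330 - 0.2970
= 0.8360

P(A∪B) = 0.8360


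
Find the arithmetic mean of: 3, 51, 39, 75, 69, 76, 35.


Sum = 3 + 51 + 39 + 75 + 69 + 76 + 35 = 348
n = 7
Mean = 348/7 = 49.7143

Mean = 49.7143


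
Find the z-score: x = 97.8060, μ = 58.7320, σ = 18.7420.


z = (97.8060 - 58.7320)/18.7420
= 39.0740/18.7420
= 2.0848

z = 2.0848


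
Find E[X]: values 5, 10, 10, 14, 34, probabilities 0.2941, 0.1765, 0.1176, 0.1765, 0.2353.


E[X] = 5*0.2941 + 10*0.1765 + 10*0.1176 + 14*0.1765 + 34*0.2353
= 1.4705 + 1.7650 + 1.1760 + 2.4710 + 8.0002
= 14.8827

E[X] = 14.8827


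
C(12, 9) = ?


C(12,9) = 12!/(9! × 3!)
= 479001600/(362880 × 6)
= 220

C(12,9) = 220


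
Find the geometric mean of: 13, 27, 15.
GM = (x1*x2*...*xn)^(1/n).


Product = 13 × 27 × 15 = 5265
GM = 5265^(1/3) = 17.3967

GM = 17.3967


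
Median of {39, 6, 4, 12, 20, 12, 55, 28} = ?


Sorted: 4, 6, 12, 12, 20, 28, 39, 55
n = 8 (even)
Middle values: 12 and 20
Median = (12+20)/2 = 16.0000

Median = 16.0000


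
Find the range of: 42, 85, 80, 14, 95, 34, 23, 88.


Max = 95, Min = 14
Range = 95 - 14 = 81

Range = 81


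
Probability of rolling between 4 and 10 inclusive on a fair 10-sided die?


Favorable outcomes (4 ≤ roll ≤ 10): 7
Total outcomes = 10
P = 7/10 = 0.7000

P = 0.7000


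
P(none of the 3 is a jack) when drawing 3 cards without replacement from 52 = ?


P(no jacks) = (48/52) × (47/51) × (46/50)
= 0.7826

P = 0.7826


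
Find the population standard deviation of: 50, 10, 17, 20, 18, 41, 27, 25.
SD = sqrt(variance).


Mean = 26.0000
Variance = 155.0000
SD = sqrt(155.0000) = 12.4499

SD = 12.4499


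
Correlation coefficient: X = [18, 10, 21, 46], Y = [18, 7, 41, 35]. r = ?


Mean X = 23.7500, Mean Y = 25.2500
SD X = 13.460591, SD Y = 13.497685
Cov = 116.562500
r = 116.562500/(13.460591*13.497685) = 0.6416

r = 0.6416


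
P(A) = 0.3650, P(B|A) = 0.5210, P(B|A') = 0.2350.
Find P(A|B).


P(B) = P(B|A)*P(A) + P(B|A')*P(A')
= 0.5210*0.3650 + 0.2350*0.6350
= 0.190165 + 0.149225 = 0.339390
P(A|B) = 0.190165/0.339390 = 0.5603

P(A|B) = 0.5603


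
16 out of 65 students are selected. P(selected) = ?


P = 16/65 = 0.2462

P = 0.2462


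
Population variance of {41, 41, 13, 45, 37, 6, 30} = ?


Mean = 30.4286
Squared deviations: 111.7551, 111.7551, 303.7551, 212.3265, 43.1837, 596.7551, 0.1837
Sum = 1379.7143
Variance = 1379.7143/7 = 197.1020

Variance = 197.1020


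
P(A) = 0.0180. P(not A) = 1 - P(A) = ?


P(not A) = 1 - 0.0180 = 0.9820

P(not A) = 0.9820


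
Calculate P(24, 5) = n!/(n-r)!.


P(24,5) = 24!/19!
= 620448401733239439360000/121645100408832000
= 5100480

P(24,5) = 5100480


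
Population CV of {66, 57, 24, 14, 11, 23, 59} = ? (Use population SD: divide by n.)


Mean = 36.2857
SD = 21.6842
CV = (21.6842/36.2857)*100 = 59.7596%

CV = 59.7596%


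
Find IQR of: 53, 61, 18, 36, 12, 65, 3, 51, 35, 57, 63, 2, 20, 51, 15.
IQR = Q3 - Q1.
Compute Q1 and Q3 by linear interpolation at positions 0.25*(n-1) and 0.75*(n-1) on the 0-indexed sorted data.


Sorted: 2, 3, 12, 15, 18, 20, 35, 36, 51, 51, 53, 57, 61, 63, 65
Q1 (25th %ile) = 16.5000
Q3 (75th %ile) = 55.0000
IQR = 55.0000 - 16.5000 = 38.5000

IQR = 38.5000


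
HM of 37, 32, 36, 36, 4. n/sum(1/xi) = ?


Sum of reciprocals = 1/37 + 1/32 + 1/36 + 1/36 + 1/4 = 0.363833
HM = 5/0.363833 = 13.7426

HM = 13.7426


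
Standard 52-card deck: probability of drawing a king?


4 kings in 52 cards
P = 4/52 = 0.0769

P = 0.0769


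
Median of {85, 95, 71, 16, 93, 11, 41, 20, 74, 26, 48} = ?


Sorted: 11, 16, 20, 26, 41, 48, 71, 74, 85, 93, 95
n = 11 (odd)
Middle value = 48

Median = 48


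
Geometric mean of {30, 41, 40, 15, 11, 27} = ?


Product = 30 × 41 × 40 × 15 × 11 × 27 = 219186000
GM = 219186000^(1/6) = 24.5547

GM = 24.5547


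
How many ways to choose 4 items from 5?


C(5,4) = 5!/(4! × 1!)
= 120/(24 × 1)
= 5

C(5,4) = 5


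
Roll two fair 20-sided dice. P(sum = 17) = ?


Total outcomes = 20×20 = 400
Favorable (sum = 17): 16
P = 16/400 = 0.0400

P = 0.0400


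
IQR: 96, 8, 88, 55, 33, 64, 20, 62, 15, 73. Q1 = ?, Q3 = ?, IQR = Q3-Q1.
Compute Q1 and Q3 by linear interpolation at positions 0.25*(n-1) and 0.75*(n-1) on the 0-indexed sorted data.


Sorted: 8, 15, 20, 33, 55, 62, 64, 73, 88, 96
Q1 (25th %ile) = 23.2500
Q3 (75th %ile) = 70.7500
IQR = 70.7500 - 23.2500 = 47.5000

IQR = 47.5000


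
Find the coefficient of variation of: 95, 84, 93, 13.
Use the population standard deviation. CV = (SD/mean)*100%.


Mean = 71.2500
SD = 33.8849
CV = (33.8849/71.2500)*100 = 47.5578%

CV = 47.5578%


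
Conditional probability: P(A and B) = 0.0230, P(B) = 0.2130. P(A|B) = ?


P(A|B) = 0.0230/0.2130 = 0.1080

P(A|B) = 0.1080


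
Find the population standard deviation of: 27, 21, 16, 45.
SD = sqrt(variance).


Mean = 27.2500
Variance = 120.1875
SD = sqrt(120.1875) = 10.9630

SD = 10.9630


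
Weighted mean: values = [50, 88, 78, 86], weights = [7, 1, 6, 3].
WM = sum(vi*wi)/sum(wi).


Numerator = 50*7 + 88*1 + 78*6 + 86*3 = 1164
Denominator = 7 + 1 + 6 + 3 = 17
WM = 1164/17 = 68.4706

WM = 68.4706


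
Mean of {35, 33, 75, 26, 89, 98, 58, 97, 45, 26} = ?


Sum = 35 + 33 + 75 + 26 + 89 + 98 + 58 + 97 + 45 + 26 = 582
n = 10
Mean = 582/10 = 58.2000

Mean = 58.2000


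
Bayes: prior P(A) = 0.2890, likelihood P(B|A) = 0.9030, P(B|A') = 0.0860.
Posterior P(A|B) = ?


P(B) = P(B|A)*P(A) + P(B|A')*P(A')
= 0.9030*0.2890 + 0.0860*0.7110
= 0.260967 + 0.061146 = 0.322113
P(A|B) = 0.260967/0.322113 = 0.8102

P(A|B) = 0.8102


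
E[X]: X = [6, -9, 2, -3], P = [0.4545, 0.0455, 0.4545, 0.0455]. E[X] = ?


E[X] = 6*0.4545 - 9*0.0455 + 2*0.4545 - 3*0.0455
= 2.7270 - 0.4095 + 0.9090 - 0.1365
= 3.0900

E[X] = 3.0900


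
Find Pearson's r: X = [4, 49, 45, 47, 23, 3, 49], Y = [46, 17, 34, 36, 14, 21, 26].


Mean X = 31.4286, Mean Y = 27.7143
SD X = 19.551084, SD Y = 10.646452
Cov = -28.448980
r = -28.448980/(19.551084*10.646452) = -0.1367

r = -0.1367


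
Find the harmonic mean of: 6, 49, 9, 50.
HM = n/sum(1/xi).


Sum of reciprocals = 1/6 + 1/49 + 1/9 + 1/50 = 0.318186
HM = 4/0.318186 = 12.5713

HM = 12.5713


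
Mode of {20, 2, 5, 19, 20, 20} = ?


Frequencies: 2:1, 5:1, 19:1, 20:3
Max frequency = 3
Mode = 20

Mode = 20


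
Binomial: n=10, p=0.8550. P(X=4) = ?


C(10,4) = 210
p^4 = 0.534398
(1-p)^6 = 9.294114e-06
P = 210 * 0.534398 * 9.294114e-06 = 0.0010

P(X=4) = 0.0010


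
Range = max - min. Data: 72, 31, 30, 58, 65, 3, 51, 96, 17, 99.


Max = 99, Min = 3
Range = 99 - 3 = 96

Range = 96


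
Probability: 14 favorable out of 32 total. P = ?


P = 14/32 = 0.4375

P = 0.4375


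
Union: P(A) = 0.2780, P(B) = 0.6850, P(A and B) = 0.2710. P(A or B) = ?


P(A∪B) = 0.2780 + 0.6850 - 0.2710
= 0.9630 - 0.2710
= 0.6920

P(A∪B) = 0.6920


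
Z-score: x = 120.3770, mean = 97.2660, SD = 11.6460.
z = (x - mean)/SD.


z = (120.3770 - 97.2660)/11.6460
= 23.1110/11.6460
= 1.9845

z = 1.9845


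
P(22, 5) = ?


P(22,5) = 22!/17!
= 1124000727777607680000/355687428096000
= 3160080

P(22,5) = 3160080


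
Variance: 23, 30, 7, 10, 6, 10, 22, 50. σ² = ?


Mean = 19.7500
Squared deviations: 10.5625, 105.0625, 162.5625, 95.0625, 189.0625, 95.0625, 5.0625, 915.0625
Sum = 1577.5000
Variance = 1577.5000/8 = 197.1875

Variance = 197.1875


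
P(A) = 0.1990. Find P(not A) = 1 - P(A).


P(not A) = 1 - 0.1990 = 0.8010

P(not A) = 0.8010


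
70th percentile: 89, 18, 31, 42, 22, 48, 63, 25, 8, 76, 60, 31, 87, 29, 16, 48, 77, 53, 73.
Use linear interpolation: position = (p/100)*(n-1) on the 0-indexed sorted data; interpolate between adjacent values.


Sorted: 8, 16, 18, 22, 25, 29, 31, 31, 42, 48, 48, 53, 60, 63, 73, 76, 77, 87, 89
n = 19
Index = 70/100 * 18 = 12.6000
Lower = data[12] = 60, Upper = data[13] = 63
P70 = 60 + 0.6000*(3) = 61.8000

P70 = 61.8000


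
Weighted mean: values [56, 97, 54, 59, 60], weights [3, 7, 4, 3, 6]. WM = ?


Numerator = 56*3 + 97*7 + 54*4 + 59*3 + 60*6 = 1600
Denominator = 3 + 7 + 4 + 3 + 6 = 23
WM = 1600/23 = 69.5652

WM = 69.5652


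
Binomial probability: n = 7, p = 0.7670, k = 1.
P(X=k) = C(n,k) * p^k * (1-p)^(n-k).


C(7,1) = 7
p^1 = 0.767000
(1-p)^6 = 0.000160
P = 7 * 0.767000 * 0.000160 = 0.0009

P(X=1) = 0.0009


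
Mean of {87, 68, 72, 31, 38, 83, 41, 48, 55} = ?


Sum = 87 + 68 + 72 + 31 + 38 + 83 + 41 + 48 + 55 = 523
n = 9
Mean = 523/9 = 58.1111

Mean = 58.1111


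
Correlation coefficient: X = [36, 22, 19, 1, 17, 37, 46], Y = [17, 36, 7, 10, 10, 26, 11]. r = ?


Mean X = 25.4286, Mean Y = 16.7143
SD X = 14.090089, SD Y = 9.822922
Cov = 29.979592
r = 29.979592/(14.090089*9.822922) = 0.2166

r = 0.2166


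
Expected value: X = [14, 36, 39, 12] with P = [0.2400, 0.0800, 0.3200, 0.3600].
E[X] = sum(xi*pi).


E[X] = 14*0.2400 + 36*0.0800 + 39*0.3200 + 12*0.3600
= 3.3600 + 2.8800 + 12.4800 + 4.3200
= 23.0400

E[X] = 23.0400


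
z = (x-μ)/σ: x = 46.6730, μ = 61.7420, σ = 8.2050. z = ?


z = (46.6730 - 61.7420)/8.2050
= -15.0690/8.2050
= -1.8366

z = -1.8366


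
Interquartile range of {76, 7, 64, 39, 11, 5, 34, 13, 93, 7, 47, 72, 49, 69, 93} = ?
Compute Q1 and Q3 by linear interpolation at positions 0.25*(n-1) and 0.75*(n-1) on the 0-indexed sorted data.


Sorted: 5, 7, 7, 11, 13, 34, 39, 47, 49, 64, 69, 72, 76, 93, 93
Q1 (25th %ile) = 12.0000
Q3 (75th %ile) = 70.5000
IQR = 70.5000 - 12.0000 = 58.5000

IQR = 58.5000


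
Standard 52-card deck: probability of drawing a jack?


4 jacks in 52 cards
P = 4/52 = 0.0769

P = 0.0769


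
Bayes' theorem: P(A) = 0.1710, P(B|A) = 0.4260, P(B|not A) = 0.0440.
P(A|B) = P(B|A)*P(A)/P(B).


P(B) = P(B|A)*P(A) + P(B|A')*P(A')
= 0.4260*0.1710 + 0.0440*0.8290
= 0.072846 + 0.036476 = 0.109322
P(A|B) = 0.072846/0.109322 = 0.6663

P(A|B) = 0.6663


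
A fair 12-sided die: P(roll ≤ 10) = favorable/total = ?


Favorable outcomes (roll ≤ 10): 10
Total outcomes = 12
P = 10/12 = 0.8333

P = 0.8333


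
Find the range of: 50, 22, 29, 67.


Max = 67, Min = 22
Range = 67 - 22 = 45

Range = 45


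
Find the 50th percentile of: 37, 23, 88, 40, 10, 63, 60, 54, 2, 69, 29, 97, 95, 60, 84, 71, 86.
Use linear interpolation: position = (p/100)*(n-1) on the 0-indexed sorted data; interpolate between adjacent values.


Sorted: 2, 10, 23, 29, 37, 40, 54, 60, 60, 63, 69, 71, 84, 86, 88, 95, 97
n = 17
Index = 50/100 * 16 = 8.0000
Lower = data[8] = 60, Upper = data[9] = 63
P50 = 60 + 0*(3) = 60.0000

P50 = 60.0000


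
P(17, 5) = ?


P(17,5) = 17!/12!
= 355687428096000/479001600
= 742560

P(17,5) = 742560


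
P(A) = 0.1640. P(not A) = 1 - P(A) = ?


P(not A) = 1 - 0.1640 = 0.8360

P(not A) = 0.8360


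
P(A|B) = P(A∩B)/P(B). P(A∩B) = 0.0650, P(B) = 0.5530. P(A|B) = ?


P(A|B) = 0.0650/0.5530 = 0.1175

P(A|B) = 0.1175


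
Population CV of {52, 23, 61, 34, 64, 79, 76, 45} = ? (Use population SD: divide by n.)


Mean = 54.2500
SD = 18.3831
CV = (18.3831/54.2500)*100 = 33.8859%

CV = 33.8859%


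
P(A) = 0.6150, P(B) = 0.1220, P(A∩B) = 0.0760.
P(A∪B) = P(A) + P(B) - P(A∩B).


P(A∪B) = 0.6150 + 0.1220 - 0.0760
= 0.7370 - 0.0760
= 0.6610

P(A∪B) = 0.6610


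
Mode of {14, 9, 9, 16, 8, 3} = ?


Frequencies: 3:1, 8:1, 9:2, 14:1, 16:1
Max frequency = 2
Mode = 9

Mode = 9


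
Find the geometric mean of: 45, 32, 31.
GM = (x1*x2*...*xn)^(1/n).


Product = 45 × 32 × 31 = 44640
GM = 44640^(1/3) = 35.4738

GM = 35.4738


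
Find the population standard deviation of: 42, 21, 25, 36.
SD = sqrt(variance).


Mean = 31.0000
Variance = 70.5000
SD = sqrt(70.5000) = 8.3964

SD = 8.3964


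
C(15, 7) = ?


C(15,7) = 15!/(7! × 8!)
= 1307674368000/(5040 × 40320)
= 6435

C(15,7) = 6435


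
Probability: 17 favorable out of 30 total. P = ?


P = 17/30 = 0.5667

P = 0.5667


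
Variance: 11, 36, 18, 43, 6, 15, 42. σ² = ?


Mean = 24.4286
Squared deviations: 180.3265, 133.8980, 41.3265, 344.8980, 339.6122, 88.8980, 308.7551
Sum = 1437.7143
Variance = 1437.7143/7 = 205.3878

Variance = 205.3878


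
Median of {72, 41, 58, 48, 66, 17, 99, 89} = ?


Sorted: 17, 41, 48, 58, 66, 72, 89, 99
n = 8 (even)
Middle values: 58 and 66
Median = (58+66)/2 = 62.0000

Median = 62.0000


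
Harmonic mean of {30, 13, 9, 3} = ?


Sum of reciprocals = 1/30 + 1/13 + 1/9 + 1/3 = 0.554701
HM = 4/0.554701 = 7.2111

HM = 7.2111


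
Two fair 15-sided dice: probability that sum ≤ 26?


Total outcomes = 15×15 = 225
Favorable (sum ≤ 26): 215
P = 215/225 = 0.9556

P = 0.9556


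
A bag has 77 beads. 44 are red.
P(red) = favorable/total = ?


P = 44/77 = 0.5714

P = 0.5714


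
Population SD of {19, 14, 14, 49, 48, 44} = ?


Mean = 31.3333
Variance = 250.5556
SD = sqrt(250.5556) = 15.8289

SD = 15.8289


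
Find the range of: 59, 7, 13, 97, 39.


Max = 97, Min = 7
Range = 97 - 7 = 90

Range = 90


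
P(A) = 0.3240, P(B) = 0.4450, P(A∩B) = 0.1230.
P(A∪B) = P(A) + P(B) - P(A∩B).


P(A∪B) = 0.3240 + 0.4450 - 0.1230
= 0.7690 - 0.1230
= 0.6460

P(A∪B) = 0.6460


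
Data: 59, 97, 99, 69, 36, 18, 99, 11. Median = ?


Sorted: 11, 18, 36, 59, 69, 97, 99, 99
n = 8 (even)
Middle values: 59 and 69
Median = (59+69)/2 = 64.0000

Median = 64.0000


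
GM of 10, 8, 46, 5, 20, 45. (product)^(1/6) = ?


Product = 10 × 8 × 46 × 5 × 20 × 45 = 16560000
GM = 16560000^(1/6) = 15.9653

GM = 15.9653


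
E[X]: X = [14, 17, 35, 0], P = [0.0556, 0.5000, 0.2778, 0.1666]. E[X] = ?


E[X] = 14*0.0556 + 17*0.5000 + 35*0.2778 + 0*0.1666
= 0.7784 + 8.5000 + 9.7230 + 0
= 19.0014

E[X] = 19.0014


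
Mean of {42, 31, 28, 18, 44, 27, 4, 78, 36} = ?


Sum = 42 + 31 + 28 + 18 + 44 + 27 + 4 + 78 + 36 = 308
n = 9
Mean = 308/9 = 34.2222

Mean = 34.2222


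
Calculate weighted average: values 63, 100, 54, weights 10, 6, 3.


Numerator = 63*10 + 100*6 + 54*3 = 1392
Denominator = 10 + 6 + 3 = 19
WM = 1392/19 = 73.2632

WM = 73.2632


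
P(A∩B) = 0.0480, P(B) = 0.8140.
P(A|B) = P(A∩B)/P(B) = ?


P(A|B) = 0.0480/0.8140 = 0.0590

P(A|B) = 0.0590


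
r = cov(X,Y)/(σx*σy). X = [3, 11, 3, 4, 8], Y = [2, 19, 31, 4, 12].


Mean X = 5.8000, Mean Y = 13.6000
SD X = 3.187475, SD Y = 10.594338
Cov = 5.120000
r = 5.120000/(3.187475*10.594338) = 0.1516

r = 0.1516


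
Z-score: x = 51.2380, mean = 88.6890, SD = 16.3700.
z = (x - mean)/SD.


z = (51.2380 - 88.6890)/16.3700
= -37.4510/16.3700
= -2.2878

z = -2.2878


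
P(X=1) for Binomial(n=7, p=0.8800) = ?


C(7,1) = 7
p^1 = 0.880000
(1-p)^6 = 2.985984e-06
P = 7 * 0.880000 * 2.985984e-06 = 1.8394e-05

P(X=1) = 1.8394e-05


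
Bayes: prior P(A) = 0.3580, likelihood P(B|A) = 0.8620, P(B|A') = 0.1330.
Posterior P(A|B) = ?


P(B) = P(B|A)*P(A) + P(B|A')*P(A')
= 0.8620*0.3580 + 0.1330*0.6420
= 0.308596 + 0.085386 = 0.393982
P(A|B) = 0.308596/0.393982 = 0.7833

P(A|B) = 0.7833


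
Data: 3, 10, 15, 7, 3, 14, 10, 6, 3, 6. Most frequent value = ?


Frequencies: 3:3, 6:2, 7:1, 10:2, 14:1, 15:1
Max frequency = 3
Mode = 3

Mode = 3


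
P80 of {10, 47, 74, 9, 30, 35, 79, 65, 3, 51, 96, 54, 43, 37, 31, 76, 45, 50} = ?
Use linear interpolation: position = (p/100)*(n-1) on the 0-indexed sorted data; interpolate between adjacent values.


Sorted: 3, 9, 10, 30, 31, 35, 37, 43, 45, 47, 50, 51, 54, 65, 74, 76, 79, 96
n = 18
Index = 80/100 * 17 = 13.6000
Lower = data[13] = 65, Upper = data[14] = 74
P80 = 65 + 0.6000*(9) = 70.4000

P80 = 70.4000


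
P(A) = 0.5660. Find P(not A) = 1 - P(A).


P(not A) = 1 - 0.5660 = 0.4340

P(not A) = 0.4340


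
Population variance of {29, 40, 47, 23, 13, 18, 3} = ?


Mean = 24.7143
Squared deviations: 18.3673, 233.6531, 496.6531, 2.9388, 137.2245, 45.0816, 471.5102
Sum = 1405.4286
Variance = 1405.4286/7 = 200.7755

Variance = 200.7755


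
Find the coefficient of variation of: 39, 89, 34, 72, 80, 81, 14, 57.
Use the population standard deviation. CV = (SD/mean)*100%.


Mean = 58.2500
SD = 25.1085
CV = (25.1085/58.2500)*100 = 43.1047%

CV = 43.1047%


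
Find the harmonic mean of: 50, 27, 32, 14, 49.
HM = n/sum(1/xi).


Sum of reciprocals = 1/50 + 1/27 + 1/32 + 1/14 + 1/49 = 0.180124
HM = 5/0.180124 = 27.7587

HM = 27.7587


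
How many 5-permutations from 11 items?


P(11,5) = 11!/6!
= 39916800/720
= 55440

P(11,5) = 55440


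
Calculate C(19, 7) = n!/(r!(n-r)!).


C(19,7) = 19!/(7! × 12!)
= 121645100408832000/(5040 × 479001600)
= 50388

C(19,7) = 50388


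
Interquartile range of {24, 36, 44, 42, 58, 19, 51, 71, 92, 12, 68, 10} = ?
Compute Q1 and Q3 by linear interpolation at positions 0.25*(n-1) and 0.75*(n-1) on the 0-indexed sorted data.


Sorted: 10, 12, 19, 24, 36, 42, 44, 51, 58, 68, 71, 92
Q1 (25th %ile) = 22.7500
Q3 (75th %ile) = 60.5000
IQR = 60.5000 - 22.7500 = 37.7500

IQR = 37.7500


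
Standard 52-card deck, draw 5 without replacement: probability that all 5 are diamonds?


P(all diamonds) = (13/52) × (12/51) × (11/50) × (10/49) × (9/48)
= 0.0005

P = 0.0005


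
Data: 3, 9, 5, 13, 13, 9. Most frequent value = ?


Frequencies: 3:1, 5:1, 9:2, 13:2
Max frequency = 2
Mode = 9, 13

Mode = 9, 13


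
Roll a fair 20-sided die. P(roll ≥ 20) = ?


Favorable outcomes (roll ≥ 20): 1
Total outcomes = 20
P = 1/20 = 0.0500

P = 0.0500


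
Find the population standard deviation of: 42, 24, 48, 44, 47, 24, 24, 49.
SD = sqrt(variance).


Mean = 37.7500
Variance = 117.6875
SD = sqrt(117.6875) = 10.8484

SD = 10.8484


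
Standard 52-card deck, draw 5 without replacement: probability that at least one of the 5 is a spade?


P(at least one) = 1 - P(none)
P(none) = (39/52) × (38/51) × (37/50) × (36/49) × (35/48) = 0.221534
P(at least one) = 1 - 0.221534 = 0.7785

P = 0.7785


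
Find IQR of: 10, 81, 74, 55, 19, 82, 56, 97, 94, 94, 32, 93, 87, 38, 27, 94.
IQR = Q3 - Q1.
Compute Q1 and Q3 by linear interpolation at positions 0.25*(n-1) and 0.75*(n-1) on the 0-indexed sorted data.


Sorted: 10, 19, 27, 32, 38, 55, 56, 74, 81, 82, 87, 93, 94, 94, 94, 97
Q1 (25th %ile) = 36.5000
Q3 (75th %ile) = 93.2500
IQR = 93.2500 - 36.5000 = 56.7500

IQR = 56.7500


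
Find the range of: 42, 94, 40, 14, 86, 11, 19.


Max = 94, Min = 11
Range = 94 - 11 = 83

Range = 83


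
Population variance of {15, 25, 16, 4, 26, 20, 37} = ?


Mean = 20.4286
Squared deviations: 29.4694, 20.8980, 19.6122, 269.8980, 31.0408, 0.1837, 274.6122
Sum = 645.7143
Variance = 645.7143/7 = 92.2449

Variance = 92.2449


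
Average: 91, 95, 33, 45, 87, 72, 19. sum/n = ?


Sum = 91 + 95 + 33 + 45 + 87 + 72 + 19 = 442
n = 7
Mean = 442/7 = 63.1429

Mean = 63.1429


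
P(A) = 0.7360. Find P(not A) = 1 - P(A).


P(not A) = 1 - 0.7360 = 0.2640

P(not A) = 0.2640


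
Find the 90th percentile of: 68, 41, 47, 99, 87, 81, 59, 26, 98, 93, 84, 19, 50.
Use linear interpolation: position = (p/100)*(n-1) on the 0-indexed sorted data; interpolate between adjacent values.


Sorted: 19, 26, 41, 47, 50, 59, 68, 81, 84, 87, 93, 98, 99
n = 13
Index = 90/100 * 12 = 10.8000
Lower = data[10] = 93, Upper = data[11] = 98
P90 = 93 + 0.8000*(5) = 97.0000

P90 = 97.0000


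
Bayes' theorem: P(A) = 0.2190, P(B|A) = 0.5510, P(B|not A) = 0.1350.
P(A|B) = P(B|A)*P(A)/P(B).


P(B) = P(B|A)*P(A) + P(B|A')*P(A')
= 0.5510*0.2190 + 0.1350*0.7810
= 0.120669 + 0.105435 = 0.226104
P(A|B) = 0.120669/0.226104 = 0.5337

P(A|B) = 0.5337


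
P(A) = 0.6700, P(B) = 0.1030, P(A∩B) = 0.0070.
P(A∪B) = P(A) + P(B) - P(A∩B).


P(A∪B) = 0.6700 + 0.1030 - 0.0070
= 0.7730 - 0.0070
= 0.7660

P(A∪B) = 0.7660


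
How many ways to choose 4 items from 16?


C(16,4) = 16!/(4! × 12!)
= 20922789888000/(24 × 479001600)
= 1820

C(16,4) = 1820


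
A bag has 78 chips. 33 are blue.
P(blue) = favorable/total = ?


P = 33/78 = 0.4231

P = 0.4231


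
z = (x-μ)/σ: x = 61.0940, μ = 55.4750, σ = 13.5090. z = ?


z = (61.0940 - 55.4750)/13.5090
= 5.6190/13.5090
= 0.4159

z = 0.4159


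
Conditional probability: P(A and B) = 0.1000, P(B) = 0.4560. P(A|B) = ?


P(A|B) = 0.1000/0.4560 = 0.2193

P(A|B) = 0.2193


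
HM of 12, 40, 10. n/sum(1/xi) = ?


Sum of reciprocals = 1/12 + 1/40 + 1/10 = 0.208333
HM = 3/0.208333 = 14.4000

HM = 14.4000


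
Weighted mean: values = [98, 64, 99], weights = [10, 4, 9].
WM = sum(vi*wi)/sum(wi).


Numerator = 98*10 + 64*4 + 99*9 = 2127
Denominator = 10 + 4 + 9 = 23
WM = 2127/23 = 92.4783

WM = 92.4783


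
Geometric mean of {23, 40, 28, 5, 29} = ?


Product = 23 × 40 × 28 × 5 × 29 = 3735200
GM = 3735200^(1/5) = 20.6283

GM = 20.6283


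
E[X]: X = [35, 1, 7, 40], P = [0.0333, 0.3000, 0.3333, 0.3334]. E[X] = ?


E[X] = 35*0.0333 + 1*0.3000 + 7*0.3333 + 40*0.3334
= 1.1655 + 0.3000 + 2.3331 + 13.3360
= 17.1346

E[X] = 17.1346


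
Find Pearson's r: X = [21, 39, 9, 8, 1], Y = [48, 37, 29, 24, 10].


Mean X = 15.6000, Mean Y = 29.6000
SD X = 13.350655, SD Y = 12.721635
Cov = 121.040000
r = 121.040000/(13.350655*12.721635) = 0.7127

r = 0.7127


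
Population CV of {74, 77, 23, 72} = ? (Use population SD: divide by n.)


Mean = 61.5000
SD = 22.2991
CV = (22.2991/61.5000)*100 = 36.2587%

CV = 36.2587%


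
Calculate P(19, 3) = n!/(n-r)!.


P(19,3) = 19!/16!
= 121645100408832000/20922789888000
= 5814

P(19,3) = 5814


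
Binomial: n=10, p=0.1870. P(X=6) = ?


C(10,6) = 210
p^6 = 4.276118e-05
(1-p)^4 = 0.436880
P = 210 * 4.276118e-05 * 0.436880 = 0.0039

P(X=6) = 0.0039


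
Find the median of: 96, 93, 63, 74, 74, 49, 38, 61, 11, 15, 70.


Sorted: 11, 15, 38, 49, 61, 63, 70, 74, 74, 93, 96
n = 11 (odd)
Middle value = 63

Median = 63


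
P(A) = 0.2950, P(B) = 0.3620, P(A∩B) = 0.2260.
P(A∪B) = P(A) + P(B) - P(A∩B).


P(A∪B) = 0.2950 + 0.3620 - 0.2260
= 0.6570 - 0.2260
= 0.4310

P(A∪B) = 0.4310


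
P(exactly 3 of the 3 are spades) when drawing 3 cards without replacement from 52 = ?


Hypergeometric: P(X=3) = C(13,3)·C(39,0) / C(52,3)
= 286 × 1 / 22100
= 286/22100 = 0.0129

P = 0.0129


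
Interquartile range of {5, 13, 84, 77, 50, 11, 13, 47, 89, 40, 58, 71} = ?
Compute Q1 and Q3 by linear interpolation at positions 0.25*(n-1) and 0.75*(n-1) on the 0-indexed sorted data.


Sorted: 5, 11, 13, 13, 40, 47, 50, 58, 71, 77, 84, 89
Q1 (25th %ile) = 13.0000
Q3 (75th %ile) = 72.5000
IQR = 72.5000 - 13.0000 = 59.5000

IQR = 59.5000


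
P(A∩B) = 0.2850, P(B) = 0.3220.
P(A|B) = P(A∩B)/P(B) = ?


P(A|B) = 0.2850/0.3220 = 0.8851

P(A|B) = 0.8851


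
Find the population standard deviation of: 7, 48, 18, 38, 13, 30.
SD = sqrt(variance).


Mean = 25.6667
Variance = 206.2222
SD = sqrt(206.2222) = 14.3604

SD = 14.3604


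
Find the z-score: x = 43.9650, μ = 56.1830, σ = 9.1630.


z = (43.9650 - 56.1830)/9.1630
= -12.2180/9.1630
= -1.3334

z = -1.3334


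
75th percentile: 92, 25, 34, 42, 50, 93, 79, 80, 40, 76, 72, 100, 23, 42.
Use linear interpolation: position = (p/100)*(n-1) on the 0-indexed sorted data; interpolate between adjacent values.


Sorted: 23, 25, 34, 40, 42, 42, 50, 72, 76, 79, 80, 92, 93, 100
n = 14
Index = 75/100 * 13 = 9.7500
Lower = data[9] = 79, Upper = data[10] = 80
P75 = 79 + 0.7500*(1) = 79.7500

P75 = 79.7500


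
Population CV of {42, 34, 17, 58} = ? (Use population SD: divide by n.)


Mean = 37.7500
SD = 14.7712
CV = (14.7712/37.7500)*100 = 39.1289%

CV = 39.1289%


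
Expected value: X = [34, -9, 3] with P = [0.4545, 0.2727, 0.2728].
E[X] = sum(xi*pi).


E[X] = 34*0.4545 - 9*0.2727 + 3*0.2728
= 15.4530 - 2.4543 + 0.8184
= 13.8171

E[X] = 13.8171


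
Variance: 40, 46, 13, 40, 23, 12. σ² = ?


Mean = 29.0000
Squared deviations: 121.0000, 289.0000, 256.0000, 121.0000, 36.0000, 289.0000
Sum = 1112.0000
Variance = 1112.0000/6 = 185.3333

Variance = 185.3333


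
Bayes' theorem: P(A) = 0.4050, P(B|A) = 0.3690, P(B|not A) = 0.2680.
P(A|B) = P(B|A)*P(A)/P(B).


P(B) = P(B|A)*P(A) + P(B|A')*P(A')
= 0.3690*0.4050 + 0.2680*0.5950
= 0.149445 + 0.159460 = 0.308905
P(A|B) = 0.149445/0.308905 = 0.4838

P(A|B) = 0.4838


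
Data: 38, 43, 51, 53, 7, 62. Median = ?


Sorted: 7, 38, 43, 51, 53, 62
n = 6 (even)
Middle values: 43 and 51
Median = (43+51)/2 = 47.0000

Median = 47.0000


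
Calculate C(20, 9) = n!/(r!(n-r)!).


C(20,9) = 20!/(9! × 11!)
= 2432902008176640000/(362880 × 39916800)
= 167960

C(20,9) = 167960


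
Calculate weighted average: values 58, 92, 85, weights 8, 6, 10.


Numerator = 58*8 + 92*6 + 85*10 = 1866
Denominator = 8 + 6 + 10 = 24
WM = 1866/24 = 77.7500

WM = 77.7500


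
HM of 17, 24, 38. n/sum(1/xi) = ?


Sum of reciprocals = 1/17 + 1/24 + 1/38 = 0.126806
HM = 3/0.126806 = 23.6582

HM = 23.6582


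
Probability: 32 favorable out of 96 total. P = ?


P = 32/96 = 0.3333

P = 0.3333


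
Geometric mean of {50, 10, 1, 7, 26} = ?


Product = 50 × 10 × 1 × 7 × 26 = 91000
GM = 91000^(1/5) = 9.8131

GM = 9.8131


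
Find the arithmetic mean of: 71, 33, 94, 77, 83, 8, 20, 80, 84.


Sum = 71 + 33 + 94 + 77 + 83 + 8 + 20 + 80 + 84 = 550
n = 9
Mean = 550/9 = 61.1111

Mean = 61.1111


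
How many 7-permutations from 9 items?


P(9,7) = 9!/2!
= 362880/2
= 181440

P(9,7) = 181440


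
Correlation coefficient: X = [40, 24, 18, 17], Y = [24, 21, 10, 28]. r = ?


Mean X = 24.7500, Mean Y = 20.7500
SD X = 9.202581, SD Y = 6.684871
Cov = 16.437500
r = 16.437500/(9.202581*6.684871) = 0.2672

r = 0.2672


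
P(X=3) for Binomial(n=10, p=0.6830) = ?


C(10,3) = 120
p^3 = 0.318612
(1-p)^7 = 0.000322
P = 120 * 0.318612 * 0.000322 = 0.0123

P(X=3) = 0.0123


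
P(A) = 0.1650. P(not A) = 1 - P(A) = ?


P(not A) = 1 - 0.1650 = 0.8350

P(not A) = 0.8350


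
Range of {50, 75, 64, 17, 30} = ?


Max = 75, Min = 17
Range = 75 - 17 = 58

Range = 58


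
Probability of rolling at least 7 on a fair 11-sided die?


Favorable outcomes (roll ≥ 7): 5
Total outcomes = 11
P = 5/11 = 0.4545

P = 0.4545


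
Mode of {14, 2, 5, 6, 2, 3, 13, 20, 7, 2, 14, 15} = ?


Frequencies: 2:3, 3:1, 5:1, 6:1, 7:1, 13:1, 14:2, 15:1, 20:1
Max frequency = 3
Mode = 2

Mode = 2


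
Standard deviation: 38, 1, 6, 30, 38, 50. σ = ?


Mean = 27.1667
Variance = 316.1389
SD = sqrt(316.1389) = 17.7803

SD = 17.7803


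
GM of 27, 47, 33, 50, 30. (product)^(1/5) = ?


Product = 27 × 47 × 33 × 50 × 30 = 62815500
GM = 62815500^(1/5) = 36.2755

GM = 36.2755


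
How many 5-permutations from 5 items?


P(5,5) = 5!/0!
= 120/1
= 120

P(5,5) = 120


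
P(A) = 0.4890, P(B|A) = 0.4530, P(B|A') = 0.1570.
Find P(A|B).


P(B) = P(B|A)*P(A) + P(B|A')*P(A')
= 0.4530*0.4890 + 0.1570*0.5110
= 0.221517 + 0.080227 = 0.301744
P(A|B) = 0.221517/0.301744 = 0.7341

P(A|B) = 0.7341


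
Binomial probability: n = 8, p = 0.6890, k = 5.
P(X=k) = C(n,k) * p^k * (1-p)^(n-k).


C(8,5) = 56
p^5 = 0.155273
(1-p)^3 = 0.030080
P = 56 * 0.155273 * 0.030080 = 0.2616

P(X=5) = 0.2616


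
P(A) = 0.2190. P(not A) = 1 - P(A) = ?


P(not A) = 1 - 0.2190 = 0.7810

P(not A) = 0.7810


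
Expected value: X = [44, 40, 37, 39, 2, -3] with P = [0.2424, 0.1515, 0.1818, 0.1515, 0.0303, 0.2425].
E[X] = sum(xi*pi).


E[X] = 44*0.2424 + 40*0.1515 + 37*0.1818 + 39*0.1515 + 2*0.0303 - 3*0.2425
= 10.6656 + 6.0600 + 6.7266 + 5.9085 + 0.0606 - 0.7275
= 28.6938

E[X] = 28.6938


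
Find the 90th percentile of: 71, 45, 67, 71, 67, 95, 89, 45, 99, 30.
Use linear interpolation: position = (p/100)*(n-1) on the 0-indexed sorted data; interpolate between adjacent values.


Sorted: 30, 45, 45, 67, 67, 71, 71, 89, 95, 99
n = 10
Index = 90/100 * 9 = 8.1000
Lower = data[8] = 95, Upper = data[9] = 99
P90 = 95 + 0.1000*(4) = 95.4000

P90 = 95.4000


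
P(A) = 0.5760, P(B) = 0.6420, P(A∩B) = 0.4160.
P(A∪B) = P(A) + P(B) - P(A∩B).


P(A∪B) = 0.5760 + 0.6420 - 0.4160
= 1.2180 - 0.4160
= 0.8020

P(A∪B) = 0.8020


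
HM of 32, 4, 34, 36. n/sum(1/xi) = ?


Sum of reciprocals = 1/32 + 1/4 + 1/34 + 1/36 = 0.338440
HM = 4/0.338440 = 11.8189

HM = 11.8189


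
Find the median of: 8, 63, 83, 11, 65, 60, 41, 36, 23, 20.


Sorted: 8, 11, 20, 23, 36, 41, 60, 63, 65, 83
n = 10 (even)
Middle values: 36 and 41
Median = (36+41)/2 = 38.5000

Median = 38.5000


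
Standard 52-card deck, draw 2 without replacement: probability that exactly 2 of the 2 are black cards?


Hypergeometric: P(X=2) = C(26,2)·C(26,0) / C(52,2)
= 325 × 1 / 1326
= 325/1326 = 0.2451

P = 0.2451


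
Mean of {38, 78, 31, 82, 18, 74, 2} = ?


Sum = 38 + 78 + 31 + 82 + 18 + 74 + 2 = 323
n = 7
Mean = 323/7 = 46.1429

Mean = 46.1429


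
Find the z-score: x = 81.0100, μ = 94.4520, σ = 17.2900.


z = (81.0100 - 94.4520)/17.2900
= -13.4420/17.2900
= -0.7774

z = -0.7774


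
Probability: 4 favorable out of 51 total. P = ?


P = 4/51 = 0.0784

P = 0.0784


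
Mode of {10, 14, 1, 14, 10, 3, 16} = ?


Frequencies: 1:1, 3:1, 10:2, 14:2, 16:1
Max frequency = 2
Mode = 10, 14

Mode = 10, 14


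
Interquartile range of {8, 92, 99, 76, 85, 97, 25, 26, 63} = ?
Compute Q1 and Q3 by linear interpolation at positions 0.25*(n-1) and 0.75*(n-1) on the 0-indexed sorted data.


Sorted: 8, 25, 26, 63, 76, 85, 92, 97, 99
Q1 (25th %ile) = 26.0000
Q3 (75th %ile) = 92.0000
IQR = 92.0000 - 26.0000 = 66.0000

IQR = 66.0000


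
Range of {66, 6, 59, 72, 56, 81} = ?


Max = 81, Min = 6
Range = 81 - 6 = 75

Range = 75


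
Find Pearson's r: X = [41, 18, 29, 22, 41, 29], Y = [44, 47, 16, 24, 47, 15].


Mean X = 30.0000, Mean Y = 32.1667
SD X = 8.679478, SD Y = 14.158821
Cov = 35.666667
r = 35.666667/(8.679478*14.158821) = 0.2902

r = 0.2902


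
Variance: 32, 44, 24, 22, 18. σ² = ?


Mean = 28.0000
Squared deviations: 16.0000, 256.0000, 16.0000, 36.0000, 100.0000
Sum = 424.0000
Variance = 424.0000/5 = 84.8000

Variance = 84.8000


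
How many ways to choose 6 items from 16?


C(16,6) = 16!/(6! × 10!)
= 20922789888000/(720 × 3628800)
= 8008

C(16,6) = 8008


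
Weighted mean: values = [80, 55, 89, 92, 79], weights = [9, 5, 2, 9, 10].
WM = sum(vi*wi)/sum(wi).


Numerator = 80*9 + 55*5 + 89*2 + 92*9 + 79*10 = 2791
Denominator = 9 + 5 + 2 + 9 + 10 = 35
WM = 2791/35 = 79.7429

WM = 79.7429


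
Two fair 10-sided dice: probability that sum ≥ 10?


Total outcomes = 10×10 = 100
Favorable (sum ≥ 10): 64
P = 64/100 = 0.6400

P = 0.6400


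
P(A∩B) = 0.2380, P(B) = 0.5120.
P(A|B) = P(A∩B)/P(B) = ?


P(A|B) = 0.2380/0.5120 = 0.4648

P(A|B) = 0.4648


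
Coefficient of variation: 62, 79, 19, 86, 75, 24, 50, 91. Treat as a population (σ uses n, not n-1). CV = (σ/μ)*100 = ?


Mean = 60.7500
SD = 25.7379
CV = (25.7379/60.7500)*100 = 42.3668%

CV = 42.3668%


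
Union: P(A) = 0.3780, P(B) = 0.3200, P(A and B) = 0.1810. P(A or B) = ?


P(A∪B) = 0.3780 + 0.3200 - 0.1810
= 0.6980 - 0.1810
= 0.5170

P(A∪B) = 0.5170


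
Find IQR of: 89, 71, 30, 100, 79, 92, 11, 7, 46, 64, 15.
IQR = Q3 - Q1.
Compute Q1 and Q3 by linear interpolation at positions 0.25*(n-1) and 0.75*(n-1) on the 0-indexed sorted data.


Sorted: 7, 11, 15, 30, 46, 64, 71, 79, 89, 92, 100
Q1 (25th %ile) = 22.5000
Q3 (75th %ile) = 84.0000
IQR = 84.0000 - 22.5000 = 61.5000

IQR = 61.5000


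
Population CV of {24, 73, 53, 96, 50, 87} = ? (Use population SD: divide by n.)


Mean = 63.8333
SD = 24.3271
CV = (24.3271/63.8333)*100 = 38.1103%

CV = 38.1103%


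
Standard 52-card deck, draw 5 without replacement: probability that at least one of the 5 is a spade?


P(at least one) = 1 - P(none)
P(none) = (39/52) × (38/51) × (37/50) × (36/49) × (35/48) = 0.221534
P(at least one) = 1 - 0.221534 = 0.7785

P = 0.7785


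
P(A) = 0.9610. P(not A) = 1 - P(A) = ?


P(not A) = 1 - 0.9610 = 0.0390

P(not A) = 0.0390


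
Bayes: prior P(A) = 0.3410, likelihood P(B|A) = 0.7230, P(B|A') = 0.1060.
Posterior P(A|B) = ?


P(B) = P(B|A)*P(A) + P(B|A')*P(A')
= 0.7230*0.3410 + 0.1060*0.6590
= 0.246543 + 0.069854 = 0.316397
P(A|B) = 0.246543/0.316397 = 0.7792

P(A|B) = 0.7792


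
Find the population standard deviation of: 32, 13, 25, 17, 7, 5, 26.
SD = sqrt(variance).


Mean = 17.8571
Variance = 89.2653
SD = sqrt(89.2653) = 9.4480

SD = 9.4480


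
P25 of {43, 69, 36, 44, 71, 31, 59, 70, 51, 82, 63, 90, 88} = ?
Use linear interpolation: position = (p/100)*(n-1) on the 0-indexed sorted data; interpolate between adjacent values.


Sorted: 31, 36, 43, 44, 51, 59, 63, 69, 70, 71, 82, 88, 90
n = 13
Index = 25/100 * 12 = 3.0000
Lower = data[3] = 44, Upper = data[4] = 51
P25 = 44 + 0*(7) = 44.0000

P25 = 44.0000


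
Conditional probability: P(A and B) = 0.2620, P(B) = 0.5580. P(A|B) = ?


P(A|B) = 0.2620/0.5580 = 0.4695

P(A|B) = 0.4695


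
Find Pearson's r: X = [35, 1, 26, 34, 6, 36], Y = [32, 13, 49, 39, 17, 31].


Mean X = 23.0000, Mean Y = 30.1667
SD X = 14.236104, SD Y = 12.280291
Cov = 131.333333
r = 131.333333/(14.236104*12.280291) = 0.7512

r = 0.7512


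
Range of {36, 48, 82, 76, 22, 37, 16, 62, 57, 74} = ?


Max = 82, Min = 16
Range = 82 - 16 = 66

Range = 66


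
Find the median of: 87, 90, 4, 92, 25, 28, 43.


Sorted: 4, 25, 28, 43, 87, 90, 92
n = 7 (odd)
Middle value = 43

Median = 43


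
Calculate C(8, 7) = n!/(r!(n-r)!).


C(8,7) = 8!/(7! × 1!)
= 40320/(5040 × 1)
= 8

C(8,7) = 8


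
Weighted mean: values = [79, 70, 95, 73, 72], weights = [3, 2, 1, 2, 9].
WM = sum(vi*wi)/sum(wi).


Numerator = 79*3 + 70*2 + 95*1 + 73*2 + 72*9 = 1266
Denominator = 3 + 2 + 1 + 2 + 9 = 17
WM = 1266/17 = 74.4706

WM = 74.4706


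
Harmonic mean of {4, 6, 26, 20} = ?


Sum of reciprocals = 1/4 + 1/6 + 1/26 + 1/20 = 0.505128
HM = 4/0.505128 = 7.9188

HM = 7.9188
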